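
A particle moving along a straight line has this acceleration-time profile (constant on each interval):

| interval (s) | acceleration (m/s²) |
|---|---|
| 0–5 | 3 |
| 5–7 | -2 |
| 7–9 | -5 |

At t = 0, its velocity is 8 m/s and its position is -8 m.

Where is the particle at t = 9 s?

On each constant-a segment, Δv = aΔt and Δx = v₀Δt + ½aΔt²; chain segment to segment.
0–5 s: v starts 8 m/s; Δx = 8·5 + ½·3·5² = 77.5 m; v ends 23 m/s.
5–7 s: v starts 23 m/s; Δx = 23·2 + ½·-2·2² = 42 m; v ends 19 m/s.
7–9 s: v starts 19 m/s; Δx = 19·2 + ½·-5·2² = 28 m; v ends 9 m/s.
x(9) = -8 + Σ Δx = 139.5 m.

139.5 m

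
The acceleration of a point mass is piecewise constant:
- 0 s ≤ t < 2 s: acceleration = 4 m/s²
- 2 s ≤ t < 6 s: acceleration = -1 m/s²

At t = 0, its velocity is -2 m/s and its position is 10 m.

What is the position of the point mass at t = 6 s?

On each constant-a segment, Δv = aΔt and Δx = v₀Δt + ½aΔt²; chain segment to segment.
0–2 s: v starts -2 m/s; Δx = -2·2 + ½·4·2² = 4 m; v ends 6 m/s.
2–6 s: v starts 6 m/s; Δx = 6·4 + ½·-1·4² = 16 m; v ends 2 m/s.
x(6) = 10 + Σ Δx = 30 m.

30 m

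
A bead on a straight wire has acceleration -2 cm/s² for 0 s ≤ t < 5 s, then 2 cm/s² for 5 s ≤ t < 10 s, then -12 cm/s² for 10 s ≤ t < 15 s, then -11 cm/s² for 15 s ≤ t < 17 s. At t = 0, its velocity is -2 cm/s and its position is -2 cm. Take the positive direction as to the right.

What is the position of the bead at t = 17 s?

On each constant-a segment, Δv = aΔt and Δx = v₀Δt + ½aΔt²; chain segment to segment.
0–5 s: v starts -2 cm/s; Δx = -2·5 + ½·-2·5² = -35 cm; v ends -12 cm/s.
5–10 s: v starts -12 cm/s; Δx = -12·5 + ½·2·5² = -35 cm; v ends -2 cm/s.
10–15 s: v starts -2 cm/s; Δx = -2·5 + ½·-12·5² = -160 cm; v ends -62 cm/s.
15–17 s: v starts -62 cm/s; Δx = -62·2 + ½·-11·2² = -146 cm; v ends -84 cm/s.
x(17) = -2 + Σ Δx = -378 cm.

-378 cm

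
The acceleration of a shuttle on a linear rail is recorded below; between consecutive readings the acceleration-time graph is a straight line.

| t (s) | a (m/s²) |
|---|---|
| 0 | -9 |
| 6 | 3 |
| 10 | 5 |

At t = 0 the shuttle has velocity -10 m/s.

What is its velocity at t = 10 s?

Δv equals the area under the a-t graph; then v = v₀ + Δv.
0–6 s: ½(-9 + 3)(6) = -18 m/s
6–10 s: ½(3 + 5)(4) = 16 m/s
Δv = -2 m/s, so v(10) = -10 + (-2) = -12 m/s.

-12 m/s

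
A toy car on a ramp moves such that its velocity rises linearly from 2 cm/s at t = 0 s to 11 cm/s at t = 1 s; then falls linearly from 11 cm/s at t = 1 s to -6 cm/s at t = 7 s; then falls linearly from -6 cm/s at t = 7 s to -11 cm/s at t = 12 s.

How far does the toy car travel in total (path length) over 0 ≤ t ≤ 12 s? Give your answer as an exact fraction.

Distance (not displacement) is the total path length: add the absolute areas under v-t.
0–1 s: |½(2 + 11)(1)| = 6.5 cm
1–7 s: v = 0 at t = 83/17 s; triangle areas 363/17 + 108/17 = 471/17 cm
7–12 s: |½(-6 + -11)(5)| = 42.5 cm
Total distance = 1304/17 cm

1304/17 cm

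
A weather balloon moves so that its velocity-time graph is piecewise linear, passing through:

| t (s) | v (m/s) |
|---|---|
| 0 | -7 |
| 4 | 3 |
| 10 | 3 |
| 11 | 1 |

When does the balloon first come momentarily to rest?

v changes sign on 0–4 s (from -7 to 3); the graph is linear there, so v = 0 at t = 0 + (7)·(4 − 0)/(3 − -7) = 2.8 s.

t = 2.8 s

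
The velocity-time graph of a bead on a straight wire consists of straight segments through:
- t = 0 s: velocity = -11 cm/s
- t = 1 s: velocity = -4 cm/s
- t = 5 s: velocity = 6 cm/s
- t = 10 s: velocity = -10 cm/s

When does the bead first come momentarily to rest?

v changes sign on 1–5 s (from -4 to 6); the graph is linear there, so v = 0 at t = 1 + (4)·(5 − 1)/(6 − -4) = 2.6 s.

t = 2.6 s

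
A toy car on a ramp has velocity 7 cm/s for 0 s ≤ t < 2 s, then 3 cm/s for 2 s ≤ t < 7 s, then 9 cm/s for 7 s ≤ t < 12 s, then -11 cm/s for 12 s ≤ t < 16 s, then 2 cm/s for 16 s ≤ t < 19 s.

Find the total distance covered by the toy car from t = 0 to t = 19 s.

Total distance travelled is ∫|v| dt — sum the magnitudes of each area piece.
0–2 s: |7| × 2 = 14 cm
2–7 s: |3| × 5 = 15 cm
7–12 s: |9| × 5 = 45 cm
12–16 s: |-11| × 4 = 44 cm
16–19 s: |2| × 3 = 6 cm
Total distance = 124 cm

124 cm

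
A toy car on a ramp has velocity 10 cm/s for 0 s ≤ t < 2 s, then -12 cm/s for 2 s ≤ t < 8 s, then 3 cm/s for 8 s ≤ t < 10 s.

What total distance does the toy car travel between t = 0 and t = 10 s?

Distance (not displacement) is the total path length: add the absolute areas under v-t.
0–2 s: |10| × 2 = 20 cm
2–8 s: |-12| × 6 = 72 cm
8–10 s: |3| × 2 = 6 cm
Total distance = 98 cm

98 cm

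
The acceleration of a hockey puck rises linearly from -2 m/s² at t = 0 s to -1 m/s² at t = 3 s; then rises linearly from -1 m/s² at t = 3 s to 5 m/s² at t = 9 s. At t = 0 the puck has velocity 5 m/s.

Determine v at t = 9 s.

12.5 m/s

Δv equals the area under the a-t graph; then v = v₀ + Δv.
0–3 s: ½(-2 + -1)(3) = -4.5 m/s
3–9 s: ½(-1 + 5)(6) = 12 m/s
Δv = 7.5 m/s, so v(9) = 5 + (7.5) = 12.5 m/s.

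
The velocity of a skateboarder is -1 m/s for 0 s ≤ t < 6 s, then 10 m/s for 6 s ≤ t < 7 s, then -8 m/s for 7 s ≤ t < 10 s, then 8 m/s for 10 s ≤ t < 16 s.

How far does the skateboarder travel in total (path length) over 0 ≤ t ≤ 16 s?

88 m

Total distance travelled is ∫|v| dt — sum the magnitudes of each area piece.
0–6 s: |-1| × 6 = 6 m
6–7 s: |10| × 1 = 10 m
7–10 s: |-8| × 3 = 24 m
10–16 s: |8| × 6 = 48 m
Total distance = 88 m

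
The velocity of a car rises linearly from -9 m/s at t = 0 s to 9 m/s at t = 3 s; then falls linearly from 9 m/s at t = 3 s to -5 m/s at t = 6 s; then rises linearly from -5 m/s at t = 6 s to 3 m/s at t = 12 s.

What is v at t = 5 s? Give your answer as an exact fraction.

-1/3 m/s

On 3–6 s the graph is linear from 9 to -5 m/s: v(5) = 9 + (-5 − 9)·(5 − 3)/(6 − 3) = -1/3 m/s.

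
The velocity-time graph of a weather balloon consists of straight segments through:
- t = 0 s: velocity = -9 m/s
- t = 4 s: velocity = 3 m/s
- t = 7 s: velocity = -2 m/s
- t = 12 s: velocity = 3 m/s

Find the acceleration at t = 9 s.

Acceleration is the slope of the v-t graph on 7–12 s: (3 − -2)/(12 − 7) = 1 m/s².

1 m/s²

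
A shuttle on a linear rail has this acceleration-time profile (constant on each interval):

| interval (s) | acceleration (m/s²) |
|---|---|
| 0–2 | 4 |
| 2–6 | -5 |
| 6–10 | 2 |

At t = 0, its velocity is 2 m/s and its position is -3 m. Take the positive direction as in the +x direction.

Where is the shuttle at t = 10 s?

-15 m

On each constant-a segment, Δv = aΔt and Δx = v₀Δt + ½aΔt²; chain segment to segment.
0–2 s: v starts 2 m/s; Δx = 2·2 + ½·4·2² = 12 m; v ends 10 m/s.
2–6 s: v starts 10 m/s; Δx = 10·4 + ½·-5·4² = 0 m; v ends -10 m/s.
6–10 s: v starts -10 m/s; Δx = -10·4 + ½·2·4² = -24 m; v ends -2 m/s.
x(10) = -3 + Σ Δx = -15 m.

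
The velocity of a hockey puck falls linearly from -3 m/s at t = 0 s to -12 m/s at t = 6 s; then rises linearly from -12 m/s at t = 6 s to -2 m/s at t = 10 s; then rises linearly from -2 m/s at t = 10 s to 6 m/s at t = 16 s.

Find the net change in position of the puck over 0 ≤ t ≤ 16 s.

-61 m

Net displacement equals the area under the velocity-time graph (areas below the axis count negative).
0–6 s: ½(-3 + -12)(6) = -45 m
6–10 s: ½(-12 + -2)(4) = -28 m
10–16 s: ½(-2 + 6)(6) = 12 m
Net displacement = -61 m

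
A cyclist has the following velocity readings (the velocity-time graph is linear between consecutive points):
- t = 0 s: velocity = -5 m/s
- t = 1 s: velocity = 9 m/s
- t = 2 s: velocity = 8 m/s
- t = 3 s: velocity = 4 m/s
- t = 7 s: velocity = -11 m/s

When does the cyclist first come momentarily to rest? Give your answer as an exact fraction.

t = 5/14 s

v changes sign on 0–1 s (from -5 to 9); the graph is linear there, so v = 0 at t = 0 + (5)·(1 − 0)/(9 − -5) = 5/14 s.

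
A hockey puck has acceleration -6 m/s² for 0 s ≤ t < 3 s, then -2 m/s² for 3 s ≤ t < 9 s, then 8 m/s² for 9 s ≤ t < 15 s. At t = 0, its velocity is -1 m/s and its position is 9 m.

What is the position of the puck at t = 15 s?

On each constant-a segment, Δv = aΔt and Δx = v₀Δt + ½aΔt²; chain segment to segment.
0–3 s: v starts -1 m/s; Δx = -1·3 + ½·-6·3² = -30 m; v ends -19 m/s.
3–9 s: v starts -19 m/s; Δx = -19·6 + ½·-2·6² = -150 m; v ends -31 m/s.
9–15 s: v starts -31 m/s; Δx = -31·6 + ½·8·6² = -42 m; v ends 17 m/s.
x(15) = 9 + Σ Δx = -213 m.

-213 m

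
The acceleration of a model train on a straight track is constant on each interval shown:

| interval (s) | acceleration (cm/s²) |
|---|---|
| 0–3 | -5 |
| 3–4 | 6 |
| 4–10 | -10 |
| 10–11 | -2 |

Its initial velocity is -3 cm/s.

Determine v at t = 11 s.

Δv equals the area under the a-t graph; then v = v₀ + Δv.
0–3 s: -5 × 3 = -15 cm/s
3–4 s: 6 × 1 = 6 cm/s
4–10 s: -10 × 6 = -60 cm/s
10–11 s: -2 × 1 = -2 cm/s
Δv = -71 cm/s, so v(11) = -3 + (-71) = -74 cm/s.

-74 cm/s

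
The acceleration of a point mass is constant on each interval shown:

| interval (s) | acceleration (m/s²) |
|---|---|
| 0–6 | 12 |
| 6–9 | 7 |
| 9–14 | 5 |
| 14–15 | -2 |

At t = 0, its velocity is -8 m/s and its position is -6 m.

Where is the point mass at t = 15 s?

On each constant-a segment, Δv = aΔt and Δx = v₀Δt + ½aΔt²; chain segment to segment.
0–6 s: v starts -8 m/s; Δx = -8·6 + ½·12·6² = 168 m; v ends 64 m/s.
6–9 s: v starts 64 m/s; Δx = 64·3 + ½·7·3² = 223.5 m; v ends 85 m/s.
9–14 s: v starts 85 m/s; Δx = 85·5 + ½·5·5² = 487.5 m; v ends 110 m/s.
14–15 s: v starts 110 m/s; Δx = 110·1 + ½·-2·1² = 109 m; v ends 108 m/s.
x(15) = -6 + Σ Δx = 982 m.

982 m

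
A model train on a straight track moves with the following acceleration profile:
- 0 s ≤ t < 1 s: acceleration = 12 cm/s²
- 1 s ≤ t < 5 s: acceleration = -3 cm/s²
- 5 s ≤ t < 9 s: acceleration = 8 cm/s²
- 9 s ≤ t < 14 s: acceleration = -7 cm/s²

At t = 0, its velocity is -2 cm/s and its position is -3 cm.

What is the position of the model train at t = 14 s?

135.5 cm

On each constant-a segment, Δv = aΔt and Δx = v₀Δt + ½aΔt²; chain segment to segment.
0–1 s: v starts -2 cm/s; Δx = -2·1 + ½·12·1² = 4 cm; v ends 10 cm/s.
1–5 s: v starts 10 cm/s; Δx = 10·4 + ½·-3·4² = 16 cm; v ends -2 cm/s.
5–9 s: v starts -2 cm/s; Δx = -2·4 + ½·8·4² = 56 cm; v ends 30 cm/s.
9–14 s: v starts 30 cm/s; Δx = 30·5 + ½·-7·5² = 62.5 cm; v ends -5 cm/s.
x(14) = -3 + Σ Δx = 135.5 cm.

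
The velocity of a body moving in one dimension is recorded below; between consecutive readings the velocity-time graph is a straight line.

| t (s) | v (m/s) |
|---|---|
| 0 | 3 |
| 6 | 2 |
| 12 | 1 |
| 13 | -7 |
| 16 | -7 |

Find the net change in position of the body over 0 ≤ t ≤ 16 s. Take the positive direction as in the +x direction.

0 m

Displacement is the signed area under the v-t curve.
0–6 s: ½(3 + 2)(6) = 15 m
6–12 s: ½(2 + 1)(6) = 9 m
12–13 s: ½(1 + -7)(1) = -3 m
13–16 s: -7 × 3 = -21 m
Net displacement = 0 m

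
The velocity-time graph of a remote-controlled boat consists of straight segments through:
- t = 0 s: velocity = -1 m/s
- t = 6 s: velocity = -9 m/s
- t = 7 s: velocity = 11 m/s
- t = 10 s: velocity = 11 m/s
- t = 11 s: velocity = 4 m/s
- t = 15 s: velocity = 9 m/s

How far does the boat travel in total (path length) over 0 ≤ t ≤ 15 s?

Total distance travelled is ∫|v| dt — sum the magnitudes of each area piece.
0–6 s: |½(-1 + -9)(6)| = 30 m
6–7 s: v = 0 at t = 6.45 s; triangle areas 2.025 + 3.025 = 5.05 m
7–10 s: |11| × 3 = 33 m
10–11 s: |½(11 + 4)(1)| = 7.5 m
11–15 s: |½(4 + 9)(4)| = 26 m
Total distance = 101.55 m

101.55 m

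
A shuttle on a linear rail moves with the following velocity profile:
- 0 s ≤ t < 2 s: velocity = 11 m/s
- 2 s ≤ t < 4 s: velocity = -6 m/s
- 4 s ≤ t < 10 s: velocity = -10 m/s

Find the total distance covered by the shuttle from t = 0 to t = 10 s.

Distance (not displacement) is the total path length: add the absolute areas under v-t.
0–2 s: |11| × 2 = 22 m
2–4 s: |-6| × 2 = 12 m
4–10 s: |-10| × 6 = 60 m
Total distance = 94 m

94 m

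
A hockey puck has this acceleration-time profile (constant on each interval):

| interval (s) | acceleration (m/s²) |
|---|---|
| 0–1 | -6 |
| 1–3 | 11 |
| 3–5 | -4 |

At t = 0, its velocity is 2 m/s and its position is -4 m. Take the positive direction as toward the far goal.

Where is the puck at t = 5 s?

On each constant-a segment, Δv = aΔt and Δx = v₀Δt + ½aΔt²; chain segment to segment.
0–1 s: v starts 2 m/s; Δx = 2·1 + ½·-6·1² = -1 m; v ends -4 m/s.
1–3 s: v starts -4 m/s; Δx = -4·2 + ½·11·2² = 14 m; v ends 18 m/s.
3–5 s: v starts 18 m/s; Δx = 18·2 + ½·-4·2² = 28 m; v ends 10 m/s.
x(5) = -4 + Σ Δx = 37 m.

37 m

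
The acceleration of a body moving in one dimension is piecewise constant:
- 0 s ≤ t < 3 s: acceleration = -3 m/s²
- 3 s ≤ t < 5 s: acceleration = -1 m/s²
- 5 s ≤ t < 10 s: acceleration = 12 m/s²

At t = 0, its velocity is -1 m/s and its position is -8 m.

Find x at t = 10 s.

43.5 m

On each constant-a segment, Δv = aΔt and Δx = v₀Δt + ½aΔt²; chain segment to segment.
0–3 s: v starts -1 m/s; Δx = -1·3 + ½·-3·3² = -16.5 m; v ends -10 m/s.
3–5 s: v starts -10 m/s; Δx = -10·2 + ½·-1·2² = -22 m; v ends -12 m/s.
5–10 s: v starts -12 m/s; Δx = -12·5 + ½·12·5² = 90 m; v ends 48 m/s.
x(10) = -8 + Σ Δx = 43.5 m.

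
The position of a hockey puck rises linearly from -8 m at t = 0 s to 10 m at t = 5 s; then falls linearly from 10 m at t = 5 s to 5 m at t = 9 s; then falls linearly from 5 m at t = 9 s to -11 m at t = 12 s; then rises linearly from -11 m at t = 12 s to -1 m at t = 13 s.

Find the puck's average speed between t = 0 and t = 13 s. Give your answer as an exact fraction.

49/13 m/s

Average speed = (total path length)/(elapsed time); on a piecewise-linear x-t graph the path length is Σ|Δx|.
0–5 s: |Δx| = |10 − -8| = 18 m
5–9 s: |Δx| = |5 − 10| = 5 m
9–12 s: |Δx| = |-11 − 5| = 16 m
12–13 s: |Δx| = |-1 − -11| = 10 m
Total path = 49 m; average speed = 49/13 = 49/13 m/s.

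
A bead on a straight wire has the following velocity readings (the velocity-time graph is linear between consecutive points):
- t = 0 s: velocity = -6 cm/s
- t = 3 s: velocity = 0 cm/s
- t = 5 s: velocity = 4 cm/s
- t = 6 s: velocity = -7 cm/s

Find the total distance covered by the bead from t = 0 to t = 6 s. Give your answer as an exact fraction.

351/22 cm

Distance (not displacement) is the total path length: add the absolute areas under v-t.
0–3 s: |½(-6 + 0)(3)| = 9 cm
3–5 s: |½(0 + 4)(2)| = 4 cm
5–6 s: v = 0 at t = 59/11 s; triangle areas 8/11 + 49/22 = 65/22 cm
Total distance = 351/22 cm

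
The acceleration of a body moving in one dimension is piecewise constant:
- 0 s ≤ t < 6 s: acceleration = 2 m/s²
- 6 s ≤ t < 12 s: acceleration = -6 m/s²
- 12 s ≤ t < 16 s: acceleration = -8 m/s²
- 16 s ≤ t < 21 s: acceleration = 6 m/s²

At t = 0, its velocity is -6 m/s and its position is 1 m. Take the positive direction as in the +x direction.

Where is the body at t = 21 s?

-490 m

On each constant-a segment, Δv = aΔt and Δx = v₀Δt + ½aΔt²; chain segment to segment.
0–6 s: v starts -6 m/s; Δx = -6·6 + ½·2·6² = 0 m; v ends 6 m/s.
6–12 s: v starts 6 m/s; Δx = 6·6 + ½·-6·6² = -72 m; v ends -30 m/s.
12–16 s: v starts -30 m/s; Δx = -30·4 + ½·-8·4² = -184 m; v ends -62 m/s.
16–21 s: v starts -62 m/s; Δx = -62·5 + ½·6·5² = -235 m; v ends -32 m/s.
x(21) = 1 + Σ Δx = -490 m.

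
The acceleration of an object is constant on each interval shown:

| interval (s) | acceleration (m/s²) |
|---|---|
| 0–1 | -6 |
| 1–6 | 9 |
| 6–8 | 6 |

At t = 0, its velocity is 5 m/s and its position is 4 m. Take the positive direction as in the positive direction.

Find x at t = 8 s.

On each constant-a segment, Δv = aΔt and Δx = v₀Δt + ½aΔt²; chain segment to segment.
0–1 s: v starts 5 m/s; Δx = 5·1 + ½·-6·1² = 2 m; v ends -1 m/s.
1–6 s: v starts -1 m/s; Δx = -1·5 + ½·9·5² = 107.5 m; v ends 44 m/s.
6–8 s: v starts 44 m/s; Δx = 44·2 + ½·6·2² = 100 m; v ends 56 m/s.
x(8) = 4 + Σ Δx = 213.5 m.

213.5 m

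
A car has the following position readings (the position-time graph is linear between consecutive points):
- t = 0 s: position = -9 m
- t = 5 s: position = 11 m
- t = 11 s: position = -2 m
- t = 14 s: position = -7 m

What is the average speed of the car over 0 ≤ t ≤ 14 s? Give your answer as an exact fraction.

19/7 m/s

Average speed = (total path length)/(elapsed time); on a piecewise-linear x-t graph the path length is Σ|Δx|.
0–5 s: |Δx| = |11 − -9| = 20 m
5–11 s: |Δx| = |-2 − 11| = 13 m
11–14 s: |Δx| = |-7 − -2| = 5 m
Total path = 38 m; average speed = 38/14 = 19/7 m/s.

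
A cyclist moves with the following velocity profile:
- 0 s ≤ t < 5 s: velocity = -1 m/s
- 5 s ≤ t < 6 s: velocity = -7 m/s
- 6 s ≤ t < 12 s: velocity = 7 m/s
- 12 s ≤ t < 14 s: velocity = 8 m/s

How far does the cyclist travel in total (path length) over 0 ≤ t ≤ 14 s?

Distance (not displacement) is the total path length: add the absolute areas under v-t.
0–5 s: |-1| × 5 = 5 m
5–6 s: |-7| × 1 = 7 m
6–12 s: |7| × 6 = 42 m
12–14 s: |8| × 2 = 16 m
Total distance = 70 m

70 m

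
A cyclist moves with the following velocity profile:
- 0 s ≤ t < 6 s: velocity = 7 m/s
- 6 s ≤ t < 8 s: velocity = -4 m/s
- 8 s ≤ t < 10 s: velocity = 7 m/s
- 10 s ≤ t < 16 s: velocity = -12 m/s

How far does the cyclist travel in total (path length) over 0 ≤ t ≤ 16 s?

Distance (not displacement) is the total path length: add the absolute areas under v-t.
0–6 s: |7| × 6 = 42 m
6–8 s: |-4| × 2 = 8 m
8–10 s: |7| × 2 = 14 m
10–16 s: |-12| × 6 = 72 m
Total distance = 136 m

136 m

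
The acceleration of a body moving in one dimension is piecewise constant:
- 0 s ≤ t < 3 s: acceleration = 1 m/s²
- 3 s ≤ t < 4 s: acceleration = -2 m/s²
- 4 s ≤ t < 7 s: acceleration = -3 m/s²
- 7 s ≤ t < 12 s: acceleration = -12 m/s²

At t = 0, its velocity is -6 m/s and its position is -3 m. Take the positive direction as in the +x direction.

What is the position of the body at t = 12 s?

On each constant-a segment, Δv = aΔt and Δx = v₀Δt + ½aΔt²; chain segment to segment.
0–3 s: v starts -6 m/s; Δx = -6·3 + ½·1·3² = -13.5 m; v ends -3 m/s.
3–4 s: v starts -3 m/s; Δx = -3·1 + ½·-2·1² = -4 m; v ends -5 m/s.
4–7 s: v starts -5 m/s; Δx = -5·3 + ½·-3·3² = -28.5 m; v ends -14 m/s.
7–12 s: v starts -14 m/s; Δx = -14·5 + ½·-12·5² = -220 m; v ends -74 m/s.
x(12) = -3 + Σ Δx = -269 m.

-269 m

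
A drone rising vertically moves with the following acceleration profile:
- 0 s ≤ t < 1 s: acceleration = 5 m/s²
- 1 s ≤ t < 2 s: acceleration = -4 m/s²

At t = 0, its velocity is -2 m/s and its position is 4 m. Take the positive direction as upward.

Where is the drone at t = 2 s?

5.5 m

On each constant-a segment, Δv = aΔt and Δx = v₀Δt + ½aΔt²; chain segment to segment.
0–1 s: v starts -2 m/s; Δx = -2·1 + ½·5·1² = 0.5 m; v ends 3 m/s.
1–2 s: v starts 3 m/s; Δx = 3·1 + ½·-4·1² = 1 m; v ends -1 m/s.
x(2) = 4 + Σ Δx = 5.5 m.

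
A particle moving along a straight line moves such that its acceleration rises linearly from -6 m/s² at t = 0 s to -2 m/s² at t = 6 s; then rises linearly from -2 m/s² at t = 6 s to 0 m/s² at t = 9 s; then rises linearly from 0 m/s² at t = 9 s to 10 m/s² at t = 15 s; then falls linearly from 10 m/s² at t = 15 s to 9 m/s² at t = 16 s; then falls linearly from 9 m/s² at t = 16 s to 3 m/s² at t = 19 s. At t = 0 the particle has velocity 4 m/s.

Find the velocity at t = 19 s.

Δv equals the area under the a-t graph; then v = v₀ + Δv.
0–6 s: ½(-6 + -2)(6) = -24 m/s
6–9 s: ½(-2 + 0)(3) = -3 m/s
9–15 s: ½(0 + 10)(6) = 30 m/s
15–16 s: ½(10 + 9)(1) = 9.5 m/s
16–19 s: ½(9 + 3)(3) = 18 m/s
Δv = 30.5 m/s, so v(19) = 4 + (30.5) = 34.5 m/s.

34.5 m/s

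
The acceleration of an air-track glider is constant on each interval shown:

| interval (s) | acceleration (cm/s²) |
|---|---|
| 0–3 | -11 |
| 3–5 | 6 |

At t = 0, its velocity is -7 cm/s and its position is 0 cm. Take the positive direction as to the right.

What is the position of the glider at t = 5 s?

-138.5 cm

On each constant-a segment, Δv = aΔt and Δx = v₀Δt + ½aΔt²; chain segment to segment.
0–3 s: v starts -7 cm/s; Δx = -7·3 + ½·-11·3² = -70.5 cm; v ends -40 cm/s.
3–5 s: v starts -40 cm/s; Δx = -40·2 + ½·6·2² = -68 cm; v ends -28 cm/s.
x(5) = 0 + Σ Δx = -138.5 cm.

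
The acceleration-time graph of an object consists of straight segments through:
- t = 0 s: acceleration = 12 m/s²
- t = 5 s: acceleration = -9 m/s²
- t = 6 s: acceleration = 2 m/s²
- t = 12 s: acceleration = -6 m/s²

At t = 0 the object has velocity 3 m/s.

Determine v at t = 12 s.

-5 m/s

Δv equals the area under the a-t graph; then v = v₀ + Δv.
0–5 s: ½(12 + -9)(5) = 7.5 m/s
5–6 s: ½(-9 + 2)(1) = -3.5 m/s
6–12 s: ½(2 + -6)(6) = -12 m/s
Δv = -8 m/s, so v(12) = 3 + (-8) = -5 m/s.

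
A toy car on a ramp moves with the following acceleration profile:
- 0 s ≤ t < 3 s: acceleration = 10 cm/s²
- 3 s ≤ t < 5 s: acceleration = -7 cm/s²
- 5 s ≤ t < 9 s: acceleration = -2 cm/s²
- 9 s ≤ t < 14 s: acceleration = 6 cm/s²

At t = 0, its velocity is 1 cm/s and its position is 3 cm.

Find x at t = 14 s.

On each constant-a segment, Δv = aΔt and Δx = v₀Δt + ½aΔt²; chain segment to segment.
0–3 s: v starts 1 cm/s; Δx = 1·3 + ½·10·3² = 48 cm; v ends 31 cm/s.
3–5 s: v starts 31 cm/s; Δx = 31·2 + ½·-7·2² = 48 cm; v ends 17 cm/s.
5–9 s: v starts 17 cm/s; Δx = 17·4 + ½·-2·4² = 52 cm; v ends 9 cm/s.
9–14 s: v starts 9 cm/s; Δx = 9·5 + ½·6·5² = 120 cm; v ends 39 cm/s.
x(14) = 3 + Σ Δx = 271 cm.

271 cm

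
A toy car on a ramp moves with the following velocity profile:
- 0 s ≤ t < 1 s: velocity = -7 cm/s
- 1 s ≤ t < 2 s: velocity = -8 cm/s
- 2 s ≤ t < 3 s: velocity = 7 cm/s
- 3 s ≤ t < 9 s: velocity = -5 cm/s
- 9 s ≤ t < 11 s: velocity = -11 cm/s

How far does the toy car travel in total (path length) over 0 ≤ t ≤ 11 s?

Total distance travelled is ∫|v| dt — sum the magnitudes of each area piece.
0–1 s: |-7| × 1 = 7 cm
1–2 s: |-8| × 1 = 8 cm
2–3 s: |7| × 1 = 7 cm
3–9 s: |-5| × 6 = 30 cm
9–11 s: |-11| × 2 = 22 cm
Total distance = 74 cm

74 cm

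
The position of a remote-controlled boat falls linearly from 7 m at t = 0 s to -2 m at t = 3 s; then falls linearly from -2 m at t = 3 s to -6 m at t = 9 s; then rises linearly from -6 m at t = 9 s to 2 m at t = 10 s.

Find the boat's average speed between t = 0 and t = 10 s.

Average speed = (total path length)/(elapsed time); on a piecewise-linear x-t graph the path length is Σ|Δx|.
0–3 s: |Δx| = |-2 − 7| = 9 m
3–9 s: |Δx| = |-6 − -2| = 4 m
9–10 s: |Δx| = |2 − -6| = 8 m
Total path = 21 m; average speed = 21/10 = 2.1 m/s.

2.1 m/s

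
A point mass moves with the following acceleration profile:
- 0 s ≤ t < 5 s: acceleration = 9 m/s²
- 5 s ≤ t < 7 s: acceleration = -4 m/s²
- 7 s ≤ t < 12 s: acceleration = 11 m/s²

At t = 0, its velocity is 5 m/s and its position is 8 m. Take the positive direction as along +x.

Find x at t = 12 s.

585 m

On each constant-a segment, Δv = aΔt and Δx = v₀Δt + ½aΔt²; chain segment to segment.
0–5 s: v starts 5 m/s; Δx = 5·5 + ½·9·5² = 137.5 m; v ends 50 m/s.
5–7 s: v starts 50 m/s; Δx = 50·2 + ½·-4·2² = 92 m; v ends 42 m/s.
7–12 s: v starts 42 m/s; Δx = 42·5 + ½·11·5² = 347.5 m; v ends 97 m/s.
x(12) = 8 + Σ Δx = 585 m.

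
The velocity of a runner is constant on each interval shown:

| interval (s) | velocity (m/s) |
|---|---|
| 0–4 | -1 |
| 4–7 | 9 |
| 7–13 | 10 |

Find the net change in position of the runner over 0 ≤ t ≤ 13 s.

83 m

Net displacement equals the area under the velocity-time graph (areas below the axis count negative).
0–4 s: -1 × 4 = -4 m
4–7 s: 9 × 3 = 27 m
7–13 s: 10 × 6 = 60 m
Net displacement = 83 m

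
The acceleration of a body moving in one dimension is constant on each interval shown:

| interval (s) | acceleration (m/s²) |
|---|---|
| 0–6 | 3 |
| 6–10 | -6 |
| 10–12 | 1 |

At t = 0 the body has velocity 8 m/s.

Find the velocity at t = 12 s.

4 m/s

Δv equals the area under the a-t graph; then v = v₀ + Δv.
0–6 s: 3 × 6 = 18 m/s
6–10 s: -6 × 4 = -24 m/s
10–12 s: 1 × 2 = 2 m/s
Δv = -4 m/s, so v(12) = 8 + (-4) = 4 m/s.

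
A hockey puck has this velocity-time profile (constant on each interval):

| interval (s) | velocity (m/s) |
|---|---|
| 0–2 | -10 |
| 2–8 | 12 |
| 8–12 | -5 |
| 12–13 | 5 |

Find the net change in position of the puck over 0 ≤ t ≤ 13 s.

37 m

Displacement is the signed area under the v-t curve.
0–2 s: -10 × 2 = -20 m
2–8 s: 12 × 6 = 72 m
8–12 s: -5 × 4 = -20 m
12–13 s: 5 × 1 = 5 m
Net displacement = 37 m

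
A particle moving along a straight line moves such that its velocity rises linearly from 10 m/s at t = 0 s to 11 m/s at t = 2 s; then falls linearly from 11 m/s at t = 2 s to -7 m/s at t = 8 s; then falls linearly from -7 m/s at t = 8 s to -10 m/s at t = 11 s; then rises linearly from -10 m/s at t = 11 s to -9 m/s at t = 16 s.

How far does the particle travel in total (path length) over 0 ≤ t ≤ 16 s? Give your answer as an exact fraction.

Total distance travelled is ∫|v| dt — sum the magnitudes of each area piece.
0–2 s: |½(10 + 11)(2)| = 21 m
2–8 s: v = 0 at t = 17/3 s; triangle areas 121/6 + 49/6 = 85/3 m
8–11 s: |½(-7 + -10)(3)| = 25.5 m
11–16 s: |½(-10 + -9)(5)| = 47.5 m
Total distance = 367/3 m

367/3 m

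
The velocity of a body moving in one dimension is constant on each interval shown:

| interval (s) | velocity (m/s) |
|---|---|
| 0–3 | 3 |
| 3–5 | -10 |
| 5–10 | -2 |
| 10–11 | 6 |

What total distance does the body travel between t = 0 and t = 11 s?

Total distance travelled is ∫|v| dt — sum the magnitudes of each area piece.
0–3 s: |3| × 3 = 9 m
3–5 s: |-10| × 2 = 20 m
5–10 s: |-2| × 5 = 10 m
10–11 s: |6| × 1 = 6 m
Total distance = 45 m

45 m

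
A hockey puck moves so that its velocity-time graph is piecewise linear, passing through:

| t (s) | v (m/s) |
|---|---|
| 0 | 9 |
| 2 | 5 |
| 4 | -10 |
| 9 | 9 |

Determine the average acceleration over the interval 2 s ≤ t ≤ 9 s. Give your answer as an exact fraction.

Average acceleration = Δv/Δt = (9 − 5)/(9 − 2) = 4/7 m/s².

4/7 m/s²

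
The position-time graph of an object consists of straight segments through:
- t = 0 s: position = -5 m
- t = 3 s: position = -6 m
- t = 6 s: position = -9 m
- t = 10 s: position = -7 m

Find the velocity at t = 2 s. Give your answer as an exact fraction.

Velocity is the slope of the x-t graph on 0–3 s: (-6 − -5)/(3 − 0) = -1/3 m/s.

-1/3 m/s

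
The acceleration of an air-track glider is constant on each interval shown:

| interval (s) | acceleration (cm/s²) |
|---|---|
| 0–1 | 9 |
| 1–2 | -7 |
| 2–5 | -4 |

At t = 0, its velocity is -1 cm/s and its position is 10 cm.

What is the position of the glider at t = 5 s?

On each constant-a segment, Δv = aΔt and Δx = v₀Δt + ½aΔt²; chain segment to segment.
0–1 s: v starts -1 cm/s; Δx = -1·1 + ½·9·1² = 3.5 cm; v ends 8 cm/s.
1–2 s: v starts 8 cm/s; Δx = 8·1 + ½·-7·1² = 4.5 cm; v ends 1 cm/s.
2–5 s: v starts 1 cm/s; Δx = 1·3 + ½·-4·3² = -15 cm; v ends -11 cm/s.
x(5) = 10 + Σ Δx = 3 cm.

3 cm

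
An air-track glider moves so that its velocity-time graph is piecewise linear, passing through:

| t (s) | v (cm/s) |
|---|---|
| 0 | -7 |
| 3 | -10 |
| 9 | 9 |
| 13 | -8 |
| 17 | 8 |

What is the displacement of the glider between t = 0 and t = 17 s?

Displacement is the signed area under the v-t curve.
0–3 s: ½(-7 + -10)(3) = -25.5 cm
3–9 s: ½(-10 + 9)(6) = -3 cm
9–13 s: ½(9 + -8)(4) = 2 cm
13–17 s: ½(-8 + 8)(4) = 0 cm
Net displacement = -26.5 cm

-26.5 cm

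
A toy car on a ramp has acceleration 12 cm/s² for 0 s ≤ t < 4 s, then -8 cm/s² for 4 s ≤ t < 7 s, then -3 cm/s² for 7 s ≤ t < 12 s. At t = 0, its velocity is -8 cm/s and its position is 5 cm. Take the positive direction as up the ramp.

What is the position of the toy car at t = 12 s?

195.5 cm

On each constant-a segment, Δv = aΔt and Δx = v₀Δt + ½aΔt²; chain segment to segment.
0–4 s: v starts -8 cm/s; Δx = -8·4 + ½·12·4² = 64 cm; v ends 40 cm/s.
4–7 s: v starts 40 cm/s; Δx = 40·3 + ½·-8·3² = 84 cm; v ends 16 cm/s.
7–12 s: v starts 16 cm/s; Δx = 16·5 + ½·-3·5² = 42.5 cm; v ends 1 cm/s.
x(12) = 5 + Σ Δx = 195.5 cm.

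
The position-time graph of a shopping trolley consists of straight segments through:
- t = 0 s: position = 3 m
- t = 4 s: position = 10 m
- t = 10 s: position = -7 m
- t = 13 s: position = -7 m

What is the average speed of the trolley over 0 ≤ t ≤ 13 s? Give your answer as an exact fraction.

Average speed = (total path length)/(elapsed time); on a piecewise-linear x-t graph the path length is Σ|Δx|.
0–4 s: |Δx| = |10 − 3| = 7 m
4–10 s: |Δx| = |-7 − 10| = 17 m
10–13 s: |Δx| = |-7 − -7| = 0 m
Total path = 24 m; average speed = 24/13 = 24/13 m/s.

24/13 m/s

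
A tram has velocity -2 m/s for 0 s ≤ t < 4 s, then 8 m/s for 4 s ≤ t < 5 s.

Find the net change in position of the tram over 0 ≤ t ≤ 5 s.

Displacement is the signed area under the v-t curve.
0–4 s: -2 × 4 = -8 m
4–5 s: 8 × 1 = 8 m
Net displacement = 0 m

0 m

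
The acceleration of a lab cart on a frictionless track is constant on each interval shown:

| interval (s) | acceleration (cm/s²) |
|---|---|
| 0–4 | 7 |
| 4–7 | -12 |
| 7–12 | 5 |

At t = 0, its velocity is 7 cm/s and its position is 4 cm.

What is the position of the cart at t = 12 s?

On each constant-a segment, Δv = aΔt and Δx = v₀Δt + ½aΔt²; chain segment to segment.
0–4 s: v starts 7 cm/s; Δx = 7·4 + ½·7·4² = 84 cm; v ends 35 cm/s.
4–7 s: v starts 35 cm/s; Δx = 35·3 + ½·-12·3² = 51 cm; v ends -1 cm/s.
7–12 s: v starts -1 cm/s; Δx = -1·5 + ½·5·5² = 57.5 cm; v ends 24 cm/s.
x(12) = 4 + Σ Δx = 196.5 cm.

196.5 cm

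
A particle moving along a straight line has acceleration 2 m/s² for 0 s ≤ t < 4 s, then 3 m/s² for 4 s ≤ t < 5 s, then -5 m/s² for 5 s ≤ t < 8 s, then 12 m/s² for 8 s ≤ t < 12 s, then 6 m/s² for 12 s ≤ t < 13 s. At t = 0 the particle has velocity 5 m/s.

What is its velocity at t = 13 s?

55 m/s

Δv equals the area under the a-t graph; then v = v₀ + Δv.
0–4 s: 2 × 4 = 8 m/s
4–5 s: 3 × 1 = 3 m/s
5–8 s: -5 × 3 = -15 m/s
8–12 s: 12 × 4 = 48 m/s
12–13 s: 6 × 1 = 6 m/s
Δv = 50 m/s, so v(13) = 5 + (50) = 55 m/s.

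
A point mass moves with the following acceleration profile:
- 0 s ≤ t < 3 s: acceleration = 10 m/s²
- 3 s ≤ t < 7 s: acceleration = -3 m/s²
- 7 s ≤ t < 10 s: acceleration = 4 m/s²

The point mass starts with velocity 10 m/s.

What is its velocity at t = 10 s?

Δv equals the area under the a-t graph; then v = v₀ + Δv.
0–3 s: 10 × 3 = 30 m/s
3–7 s: -3 × 4 = -12 m/s
7–10 s: 4 × 3 = 12 m/s
Δv = 30 m/s, so v(10) = 10 + (30) = 40 m/s.

40 m/s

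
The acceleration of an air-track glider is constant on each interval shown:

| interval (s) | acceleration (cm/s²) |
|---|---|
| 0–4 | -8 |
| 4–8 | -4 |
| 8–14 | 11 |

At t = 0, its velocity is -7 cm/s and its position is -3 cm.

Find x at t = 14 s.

On each constant-a segment, Δv = aΔt and Δx = v₀Δt + ½aΔt²; chain segment to segment.
0–4 s: v starts -7 cm/s; Δx = -7·4 + ½·-8·4² = -92 cm; v ends -39 cm/s.
4–8 s: v starts -39 cm/s; Δx = -39·4 + ½·-4·4² = -188 cm; v ends -55 cm/s.
8–14 s: v starts -55 cm/s; Δx = -55·6 + ½·11·6² = -132 cm; v ends 11 cm/s.
x(14) = -3 + Σ Δx = -415 cm.

-415 cm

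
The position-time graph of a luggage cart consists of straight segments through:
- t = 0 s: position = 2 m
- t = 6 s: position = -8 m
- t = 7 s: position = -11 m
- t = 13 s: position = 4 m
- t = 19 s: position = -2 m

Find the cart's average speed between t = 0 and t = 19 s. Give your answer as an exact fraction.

34/19 m/s

Average speed = (total path length)/(elapsed time); on a piecewise-linear x-t graph the path length is Σ|Δx|.
0–6 s: |Δx| = |-8 − 2| = 10 m
6–7 s: |Δx| = |-11 − -8| = 3 m
7–13 s: |Δx| = |4 − -11| = 15 m
13–19 s: |Δx| = |-2 − 4| = 6 m
Total path = 34 m; average speed = 34/19 = 34/19 m/s.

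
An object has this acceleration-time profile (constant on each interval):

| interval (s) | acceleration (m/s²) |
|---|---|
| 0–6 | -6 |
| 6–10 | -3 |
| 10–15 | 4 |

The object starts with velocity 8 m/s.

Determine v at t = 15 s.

Δv equals the area under the a-t graph; then v = v₀ + Δv.
0–6 s: -6 × 6 = -36 m/s
6–10 s: -3 × 4 = -12 m/s
10–15 s: 4 × 5 = 20 m/s
Δv = -28 m/s, so v(15) = 8 + (-28) = -20 m/s.

-20 m/s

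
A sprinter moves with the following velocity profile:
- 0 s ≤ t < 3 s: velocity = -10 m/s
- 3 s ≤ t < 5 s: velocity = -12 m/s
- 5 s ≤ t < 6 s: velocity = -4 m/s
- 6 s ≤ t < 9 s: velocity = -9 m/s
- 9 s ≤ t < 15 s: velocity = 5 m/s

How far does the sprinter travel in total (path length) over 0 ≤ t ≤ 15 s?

115 m

Total distance travelled is ∫|v| dt — sum the magnitudes of each area piece.
0–3 s: |-10| × 3 = 30 m
3–5 s: |-12| × 2 = 24 m
5–6 s: |-4| × 1 = 4 m
6–9 s: |-9| × 3 = 27 m
9–15 s: |5| × 6 = 30 m
Total distance = 115 m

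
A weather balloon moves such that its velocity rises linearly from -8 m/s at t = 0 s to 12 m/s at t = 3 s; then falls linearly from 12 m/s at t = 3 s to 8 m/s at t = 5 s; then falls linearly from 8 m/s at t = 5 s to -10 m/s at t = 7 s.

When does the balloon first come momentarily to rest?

v changes sign on 0–3 s (from -8 to 12); the graph is linear there, so v = 0 at t = 0 + (8)·(3 − 0)/(12 − -8) = 1.2 s.

t = 1.2 s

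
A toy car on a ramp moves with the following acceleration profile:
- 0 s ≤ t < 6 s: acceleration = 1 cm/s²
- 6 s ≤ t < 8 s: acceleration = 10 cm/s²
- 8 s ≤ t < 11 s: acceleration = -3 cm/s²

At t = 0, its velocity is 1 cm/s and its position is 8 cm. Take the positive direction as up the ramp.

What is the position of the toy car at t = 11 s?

133.5 cm

On each constant-a segment, Δv = aΔt and Δx = v₀Δt + ½aΔt²; chain segment to segment.
0–6 s: v starts 1 cm/s; Δx = 1·6 + ½·1·6² = 24 cm; v ends 7 cm/s.
6–8 s: v starts 7 cm/s; Δx = 7·2 + ½·10·2² = 34 cm; v ends 27 cm/s.
8–11 s: v starts 27 cm/s; Δx = 27·3 + ½·-3·3² = 67.5 cm; v ends 18 cm/s.
x(11) = 8 + Σ Δx = 133.5 cm.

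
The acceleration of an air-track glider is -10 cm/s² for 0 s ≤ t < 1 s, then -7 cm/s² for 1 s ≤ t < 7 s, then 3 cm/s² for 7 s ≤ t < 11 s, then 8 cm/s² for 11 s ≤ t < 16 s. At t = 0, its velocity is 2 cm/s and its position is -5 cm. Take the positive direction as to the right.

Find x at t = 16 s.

On each constant-a segment, Δv = aΔt and Δx = v₀Δt + ½aΔt²; chain segment to segment.
0–1 s: v starts 2 cm/s; Δx = 2·1 + ½·-10·1² = -3 cm; v ends -8 cm/s.
1–7 s: v starts -8 cm/s; Δx = -8·6 + ½·-7·6² = -174 cm; v ends -50 cm/s.
7–11 s: v starts -50 cm/s; Δx = -50·4 + ½·3·4² = -176 cm; v ends -38 cm/s.
11–16 s: v starts -38 cm/s; Δx = -38·5 + ½·8·5² = -90 cm; v ends 2 cm/s.
x(16) = -5 + Σ Δx = -448 cm.

-448 cm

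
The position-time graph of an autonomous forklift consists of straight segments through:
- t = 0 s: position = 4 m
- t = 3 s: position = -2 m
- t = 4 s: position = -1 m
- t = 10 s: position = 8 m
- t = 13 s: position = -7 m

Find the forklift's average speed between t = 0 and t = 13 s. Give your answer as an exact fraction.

31/13 m/s

Average speed = (total path length)/(elapsed time); on a piecewise-linear x-t graph the path length is Σ|Δx|.
0–3 s: |Δx| = |-2 − 4| = 6 m
3–4 s: |Δx| = |-1 − -2| = 1 m
4–10 s: |Δx| = |8 − -1| = 9 m
10–13 s: |Δx| = |-7 − 8| = 15 m
Total path = 31 m; average speed = 31/13 = 31/13 m/s.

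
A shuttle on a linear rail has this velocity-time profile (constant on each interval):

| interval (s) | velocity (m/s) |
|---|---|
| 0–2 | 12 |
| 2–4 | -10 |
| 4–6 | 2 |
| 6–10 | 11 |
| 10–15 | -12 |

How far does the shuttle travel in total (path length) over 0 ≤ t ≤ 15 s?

152 m

Total distance travelled is ∫|v| dt — sum the magnitudes of each area piece.
0–2 s: |12| × 2 = 24 m
2–4 s: |-10| × 2 = 20 m
4–6 s: |2| × 2 = 4 m
6–10 s: |11| × 4 = 44 m
10–15 s: |-12| × 5 = 60 m
Total distance = 152 m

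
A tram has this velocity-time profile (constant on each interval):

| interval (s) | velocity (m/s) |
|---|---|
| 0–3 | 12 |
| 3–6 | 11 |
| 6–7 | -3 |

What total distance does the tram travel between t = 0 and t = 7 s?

Distance (not displacement) is the total path length: add the absolute areas under v-t.
0–3 s: |12| × 3 = 36 m
3–6 s: |11| × 3 = 33 m
6–7 s: |-3| × 1 = 3 m
Total distance = 72 m

72 m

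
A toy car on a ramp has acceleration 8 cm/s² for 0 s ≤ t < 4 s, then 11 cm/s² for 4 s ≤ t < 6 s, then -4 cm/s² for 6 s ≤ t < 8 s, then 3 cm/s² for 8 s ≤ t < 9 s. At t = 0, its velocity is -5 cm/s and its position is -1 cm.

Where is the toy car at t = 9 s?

On each constant-a segment, Δv = aΔt and Δx = v₀Δt + ½aΔt²; chain segment to segment.
0–4 s: v starts -5 cm/s; Δx = -5·4 + ½·8·4² = 44 cm; v ends 27 cm/s.
4–6 s: v starts 27 cm/s; Δx = 27·2 + ½·11·2² = 76 cm; v ends 49 cm/s.
6–8 s: v starts 49 cm/s; Δx = 49·2 + ½·-4·2² = 90 cm; v ends 41 cm/s.
8–9 s: v starts 41 cm/s; Δx = 41·1 + ½·3·1² = 42.5 cm; v ends 44 cm/s.
x(9) = -1 + Σ Δx = 251.5 cm.

251.5 cm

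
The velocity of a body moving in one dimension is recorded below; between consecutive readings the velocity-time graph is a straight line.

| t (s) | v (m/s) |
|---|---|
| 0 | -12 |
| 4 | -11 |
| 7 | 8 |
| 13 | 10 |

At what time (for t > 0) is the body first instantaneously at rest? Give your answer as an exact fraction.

t = 109/19 s

v changes sign on 4–7 s (from -11 to 8); the graph is linear there, so v = 0 at t = 4 + (11)·(7 − 4)/(8 − -11) = 109/19 s.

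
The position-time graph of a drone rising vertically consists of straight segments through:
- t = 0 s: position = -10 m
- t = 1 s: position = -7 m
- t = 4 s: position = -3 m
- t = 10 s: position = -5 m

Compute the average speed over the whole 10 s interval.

Average speed = (total path length)/(elapsed time); on a piecewise-linear x-t graph the path length is Σ|Δx|.
0–1 s: |Δx| = |-7 − -10| = 3 m
1–4 s: |Δx| = |-3 − -7| = 4 m
4–10 s: |Δx| = |-5 − -3| = 2 m
Total path = 9 m; average speed = 9/10 = 0.9 m/s.

0.9 m/s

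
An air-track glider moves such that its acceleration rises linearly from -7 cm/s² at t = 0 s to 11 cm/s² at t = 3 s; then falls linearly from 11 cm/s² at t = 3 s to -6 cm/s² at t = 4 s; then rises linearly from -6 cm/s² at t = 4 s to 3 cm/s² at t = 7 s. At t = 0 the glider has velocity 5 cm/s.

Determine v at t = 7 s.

9 cm/s

Δv equals the area under the a-t graph; then v = v₀ + Δv.
0–3 s: ½(-7 + 11)(3) = 6 cm/s
3–4 s: ½(11 + -6)(1) = 2.5 cm/s
4–7 s: ½(-6 + 3)(3) = -4.5 cm/s
Δv = 4 cm/s, so v(7) = 5 + (4) = 9 cm/s.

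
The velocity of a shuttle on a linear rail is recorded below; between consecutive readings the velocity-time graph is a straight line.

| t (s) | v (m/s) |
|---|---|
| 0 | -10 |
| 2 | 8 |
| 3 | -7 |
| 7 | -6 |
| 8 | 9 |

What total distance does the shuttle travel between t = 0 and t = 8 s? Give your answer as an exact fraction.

385/9 m

Total distance travelled is ∫|v| dt — sum the magnitudes of each area piece.
0–2 s: v = 0 at t = 10/9 s; triangle areas 50/9 + 32/9 = 82/9 m
2–3 s: v = 0 at t = 38/15 s; triangle areas 32/15 + 49/30 = 113/30 m
3–7 s: |½(-7 + -6)(4)| = 26 m
7–8 s: v = 0 at t = 7.4 s; triangle areas 1.2 + 2.7 = 3.9 m
Total distance = 385/9 m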